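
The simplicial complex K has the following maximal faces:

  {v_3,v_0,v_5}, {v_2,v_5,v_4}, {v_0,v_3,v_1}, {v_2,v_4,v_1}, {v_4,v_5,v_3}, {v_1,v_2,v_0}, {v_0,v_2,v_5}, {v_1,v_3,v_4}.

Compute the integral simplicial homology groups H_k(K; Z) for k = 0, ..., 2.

K has 6 vertices, 12 edges, 8 triangles.
rank ∂_0 = 0, rank ∂_1 = 5 ⇒ b_0 = 6 − 0 − 5 = 1; all invariant factors of ∂_1 are 1 so no torsion. So H_0 ≅ Z.
rank ∂_1 = 5, rank ∂_2 = 7 ⇒ b_1 = 12 − 5 − 7 = 0; all invariant factors of ∂_2 are 1 so no torsion. So H_1 ≅ 0.
rank ∂_2 = 7, rank ∂_3 = 0 ⇒ b_2 = 8 − 7 − 0 = 1. So H_2 ≅ Z.

H_0 = Z,  H_1 = 0,  H_2 = Z.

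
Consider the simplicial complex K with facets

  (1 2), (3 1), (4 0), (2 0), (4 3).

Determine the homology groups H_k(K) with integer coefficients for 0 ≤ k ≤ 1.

H_0 ≅ Z,  H_1 ≅ Z.

Fix the vertex order 0 < 1 < 2 < 3 < 4 and write every simplex with vertices in increasing order. Then dim K = 1 and the simplices of K are:

  0-simplices (5): [0], [1], [2], [3], [4]
  1-simplices (5): [0,2], [0,4], [1,2], [1,3], [3,4]

giving chain groups C_0 ≅ Z^5, C_1 ≅ Z^5.

Boundary ∂_1: C_1 → C_0 is given by ∂[p,q] = [q] − [p].
This gives a 5×5 integer matrix of rank 4; reducing to Smith normal form yields diagonal entries (1,1,1,1).

Reading off H_k = ker ∂_k / im ∂_{k+1}:

  H_0: rank C_0 − rank ∂_1 = 5 − 4 = 1, and the invariant factors of ∂_1 are all 1, so H_0 = Z.
  H_1: rank ker ∂_1 − rank ∂_2 = (5 − 4) − 0 = 1, and there is no ∂_2, so H_1 = Z.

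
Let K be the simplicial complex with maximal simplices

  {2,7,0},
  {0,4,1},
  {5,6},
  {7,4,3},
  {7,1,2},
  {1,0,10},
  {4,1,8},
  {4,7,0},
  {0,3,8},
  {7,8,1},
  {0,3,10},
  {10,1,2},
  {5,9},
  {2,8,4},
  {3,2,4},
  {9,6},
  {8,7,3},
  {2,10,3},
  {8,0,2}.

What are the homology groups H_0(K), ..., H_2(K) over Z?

Fix the vertex order 0 < 1 < 2 < 3 < 4 < 5 < 6 < 7 < 8 < 9 < 10 and write every simplex with vertices in increasing order. Then dim K = 2 and the simplices of K are:

  0-simplices (11): [0], [1], [2], [3], [4], [5], [6], [7], [8], [9], [10]
  1-simplices (27): (27 of them)
  2-simplices (16): [0,1,4], [0,1,10], [0,2,7], [0,2,8], [0,3,8], [0,3,10], [0,4,7], [1,2,7], [1,2,10], [1,4,8], [1,7,8], [2,3,4], [2,3,10], [2,4,8], [3,4,7], [3,7,8]

giving chain groups C_0 ≅ Z^11, C_1 ≅ Z^27, C_2 ≅ Z^16.

∂_1: C_1 → C_0 maps an edge to its endpoints' difference, ∂[p,q] = q − p.
The resulting 11×27 matrix has rank 9, and its Smith normal form has invariant factors (1,1,1,1,1,1,1,1,1).

The boundary map ∂_2: C_2 → C_1 sends each 2-simplex [p,q,r] to [q,r] − [p,r] + [p,q]. For instance
  ∂[3,4,7] = [4,7] − [3,7] + [3,4],
  ∂[3,7,8] = [7,8] − [3,8] + [3,7].
This gives a 27×16 integer matrix of rank 15; reducing to Smith normal form yields diagonal entries (1,1,1,1,1,1,1,1,1,1,1,1,1,1,1).

Now H_k = ker ∂_k / im ∂_{k+1}, so:

  H_0: rank C_0 − rank ∂_1 = 11 − 9 = 2, and the invariant factors of ∂_1 are all 1, so H_0 = Z^2.
  H_1: rank ker ∂_1 − rank ∂_2 = (27 − 9) − 15 = 3, and the invariant factors of ∂_2 are all 1, so H_1 = Z^3.
  H_2: rank ker ∂_2 − rank ∂_3 = (16 − 15) − 0 = 1, and there is no ∂_3, so H_2 = Z.

As a check, the Euler characteristic is 11 − 27 + 16 = 0, which agrees with 2 − 3 + 1 = 0.
(K is a triangulation of the disjoint union of the circle S^1 and the torus T^2.)

H_0 = Z^2,  H_1 = Z^3,  H_2 = Z.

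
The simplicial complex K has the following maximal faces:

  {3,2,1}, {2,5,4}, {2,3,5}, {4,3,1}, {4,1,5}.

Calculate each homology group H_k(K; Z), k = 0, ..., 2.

H_0 = Z,  H_1 = Z,  H_2 = 0.

Take the total order 1 < 2 < 3 < 4 < 5 on the vertex set. Then K (dimension 2) consists of the simplices:

  0-simplices (5): [1], [2], [3], [4], [5]
  1-simplices (10): [1,2], [1,3], [1,4], [1,5], [2,3], [2,4], [2,5], [3,4], [3,5], [4,5]
  2-simplices (5): [1,2,3], [1,3,4], [1,4,5], [2,3,5], [2,4,5]

giving chain groups C_0 ≅ Z^5, C_1 ≅ Z^10, C_2 ≅ Z^5.

Boundary ∂_1: C_1 → C_0 sends each edge [p,q] (with p < q) to q − p.
This gives a 5×10 integer matrix of rank 4; reducing to Smith normal form yields diagonal entries (1,1,1,1).

∂_2: C_2 → C_1 maps a triangle to the signed sum of its edges. For instance
  ∂[1,2,3] = [2,3] − [1,3] + [1,2],
  ∂[2,4,5] = [4,5] − [2,5] + [2,4].
This gives a 10×5 integer matrix of rank 5; reducing to Smith normal form yields diagonal entries (1,1,1,1,1).

From H_k ≅ ker(∂_k) / im(∂_{k+1}) we obtain:

  H_0: rank C_0 − rank ∂_1 = 5 − 4 = 1, and the invariant factors of ∂_1 are all 1, so H_0 ≅ Z.
  H_1: rank ker ∂_1 − rank ∂_2 = (10 − 4) − 5 = 1, and the invariant factors of ∂_2 are all 1, so H_1 ≅ Z.
  H_2: rank ker ∂_2 − rank ∂_3 = (5 − 5) − 0 = 0, and there is no ∂_3, so H_2 ≅ 0.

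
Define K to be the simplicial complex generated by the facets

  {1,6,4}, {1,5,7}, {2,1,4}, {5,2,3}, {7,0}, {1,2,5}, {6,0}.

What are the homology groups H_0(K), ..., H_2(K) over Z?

H_0 ≅ Z,  H_1 ≅ Z,  H_2 = 0.

Take the total order 0 < 1 < 2 < 3 < 4 < 5 < 6 < 7 on the vertex set. Then K (dimension 2) consists of the simplices:

  0-simplices (8): [0], [1], [2], [3], [4], [5], [6], [7]
  1-simplices (13): [0,6], [0,7], [1,2], [1,4], [1,5], [1,6], [1,7], [2,3], [2,4], [2,5], [3,5], [4,6], [5,7]
  2-simplices (5): [1,2,4], [1,2,5], [1,4,6], [1,5,7], [2,3,5]

so the chain groups are C_0 ≅ Z^8, C_1 ≅ Z^13, C_2 ≅ Z^5.

∂_1: C_1 → C_0 maps an edge to its endpoints' difference, ∂[p,q] = q − p.
This gives a 8×13 integer matrix of rank 7; reducing to Smith normal form yields diagonal entries (1,1,1,1,1,1,1).

Boundary ∂_2: C_2 → C_1 sends each 2-simplex [p,q,r] to [q,r] − [p,r] + [p,q]. For instance
  ∂[1,4,6] = [4,6] − [1,6] + [1,4],
  ∂[1,2,4] = [2,4] − [1,4] + [1,2].
The 13×5 boundary matrix has rank 5 and Smith normal form diag(1,1,1,1,1).

From H_k ≅ ker(∂_k) / im(∂_{k+1}) we obtain:

  H_0: rank C_0 − rank ∂_1 = 8 − 7 = 1, and the invariant factors of ∂_1 are all 1, so H_0 ≅ Z.
  H_1: rank ker ∂_1 − rank ∂_2 = (13 − 7) − 5 = 1, and the invariant factors of ∂_2 are all 1, so H_1 ≅ Z.
  H_2: rank ker ∂_2 − rank ∂_3 = (5 − 5) − 0 = 0, and there is no ∂_3, so H_2 ≅ 0.

As a check, the Euler characteristic is 8 − 13 + 5 = 0, which agrees with 1 − 1 + 0 = 0.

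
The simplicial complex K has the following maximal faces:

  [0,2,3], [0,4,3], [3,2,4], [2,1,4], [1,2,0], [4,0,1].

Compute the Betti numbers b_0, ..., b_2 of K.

Take the total order 0 < 1 < 2 < 3 < 4 on the vertex set. Then K (dimension 2) consists of the simplices:

  0-simplices (5): [0], [1], [2], [3], [4]
  1-simplices (9): [0,1], [0,2], [0,3], [0,4], [1,2], [1,4], [2,3], [2,4], [3,4]
  2-simplices (6): [0,1,2], [0,1,4], [0,2,3], [0,3,4], [1,2,4], [2,3,4]

giving chain groups C_0 ≅ Z^5, C_1 ≅ Z^9, C_2 ≅ Z^6.

The boundary map ∂_1: C_1 → C_0 maps an edge to its endpoints' difference, ∂[p,q] = q − p.
The 5×9 boundary matrix has rank 4 and Smith normal form diag(1,1,1,1).

Boundary ∂_2: C_2 → C_1 maps a triangle to the signed sum of its edges. For instance
  ∂[1,2,4] = [2,4] − [1,4] + [1,2],
  ∂[0,1,4] = [1,4] − [0,4] + [0,1].
The 9×6 boundary matrix has rank 5 and Smith normal form diag(1,1,1,1,1).

Now H_k = ker ∂_k / im ∂_{k+1}, so:

  H_0: rank C_0 − rank ∂_1 = 5 − 4 = 1, and the invariant factors of ∂_1 are all 1, so H_0 ≅ Z.
  H_1: rank ker ∂_1 − rank ∂_2 = (9 − 4) − 5 = 0, and the invariant factors of ∂_2 are all 1, so H_1 ≅ 0.
  H_2: rank ker ∂_2 − rank ∂_3 = (6 − 5) − 0 = 1, and there is no ∂_3, so H_2 ≅ Z.

As a check, the Euler characteristic is 5 − 9 + 6 = 2, which agrees with 1 − 0 + 1 = 2.

Hence the Betti numbers are b_0 = 1, b_1 = 0, b_2 = 1.

b_0 = 1, b_1 = 0, b_2 = 1.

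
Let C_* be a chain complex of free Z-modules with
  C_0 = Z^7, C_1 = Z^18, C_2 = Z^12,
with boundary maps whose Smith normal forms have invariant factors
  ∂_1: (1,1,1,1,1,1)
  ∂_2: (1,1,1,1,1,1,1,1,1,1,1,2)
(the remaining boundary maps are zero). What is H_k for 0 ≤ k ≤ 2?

H_0: b_0 = 7 − 0 − 6 = 1; torsion from ∂_1 factors > 1: none. So H_0 = Z.
H_1: b_1 = 18 − 6 − 12 = 0; torsion from ∂_2 factors > 1: [2]. So H_1 = Z/2Z.
H_2: b_2 = 12 − 12 − 0 = 0; torsion from ∂_3 factors > 1: none. So H_2 = 0.

H_0 = Z,  H_1 = Z/2Z,  H_2 = 0.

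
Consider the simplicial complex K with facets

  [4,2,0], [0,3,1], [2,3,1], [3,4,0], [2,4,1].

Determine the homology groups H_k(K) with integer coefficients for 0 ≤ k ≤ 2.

K has 5 vertices, 10 edges, 5 triangles.
rank ∂_0 = 0, rank ∂_1 = 4 ⇒ b_0 = 5 − 0 − 4 = 1; all invariant factors of ∂_1 are 1 so no torsion. So H_0 = Z.
rank ∂_1 = 4, rank ∂_2 = 5 ⇒ b_1 = 10 − 4 − 5 = 1; all invariant factors of ∂_2 are 1 so no torsion. So H_1 = Z.
rank ∂_2 = 5, rank ∂_3 = 0 ⇒ b_2 = 5 − 5 − 0 = 0. So H_2 = 0.

H_0 = Z,  H_1 = Z,  H_2 = 0.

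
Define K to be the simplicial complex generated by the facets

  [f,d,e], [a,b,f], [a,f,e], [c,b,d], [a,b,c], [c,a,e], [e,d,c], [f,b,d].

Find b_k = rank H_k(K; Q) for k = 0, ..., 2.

Fix the vertex order a < b < c < d < e < f and write every simplex with vertices in increasing order. Then dim K = 2 and the simplices of K are:

  0-simplices (6): a, b, c, d, e, f
  1-simplices (12): ab, ac, ae, af, bc, bd, bf, cd, ce, de, df, ef
  2-simplices (8): abc, abf, ace, aef, bcd, bdf, cde, def

so the chain groups are C_0 ≅ Z^6, C_1 ≅ Z^12, C_2 ≅ Z^8.

The boundary map ∂_1: C_1 → C_0 sends each edge [p,q] (with p < q) to q − p. For instance
  ∂df = f − d.
This gives a 6×12 integer matrix of rank 5; reducing to Smith normal form yields diagonal entries (1,1,1,1,1).

Boundary ∂_2: C_2 → C_1 maps a triangle to the signed sum of its edges. For instance
  ∂ace = ce − ae + ac,
  ∂aef = ef − af + ae.
The 12×8 boundary matrix has rank 7 and Smith normal form diag(1,1,1,1,1,1,1).

From H_k ≅ ker(∂_k) / im(∂_{k+1}) we obtain:

  H_0: rank C_0 − rank ∂_1 = 6 − 5 = 1, and the invariant factors of ∂_1 are all 1, so H_0 = Z.
  H_1: rank ker ∂_1 − rank ∂_2 = (12 − 5) − 7 = 0, and the invariant factors of ∂_2 are all 1, so H_1 = 0.
  H_2: rank ker ∂_2 − rank ∂_3 = (8 − 7) − 0 = 1, and there is no ∂_3, so H_2 = Z.

Hence the Betti numbers are b_0 = 1, b_1 = 0, b_2 = 1.

b_0 = 1, b_1 = 0, b_2 = 1.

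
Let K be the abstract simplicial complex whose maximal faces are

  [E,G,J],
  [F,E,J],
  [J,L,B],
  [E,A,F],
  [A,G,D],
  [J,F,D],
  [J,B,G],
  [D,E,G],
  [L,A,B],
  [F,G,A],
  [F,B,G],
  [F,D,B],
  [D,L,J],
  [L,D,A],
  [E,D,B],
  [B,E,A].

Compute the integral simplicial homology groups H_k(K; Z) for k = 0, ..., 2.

We work with the vertex ordering A < B < D < E < F < G < J < L. The simplices of K, each written with vertices in increasing order, are:

  0-simplices (8): A, B, D, E, F, G, J, L
  1-simplices (24): AB, AD, AE, AF, AG, AL, BD, BE, BF, BG, BJ, BL, DE, DF, DG, DJ, DL, EF, EG, EJ, FG, FJ, GJ, JL
  2-simplices (16): ABE, ABL, ADG, ADL, AEF, AFG, BDE, BDF, BFG, BGJ, BJL, DEG, DFJ, DJL, EFJ, EGJ

giving chain groups C_0 ≅ Z^8, C_1 ≅ Z^24, C_2 ≅ Z^16.

∂_1: C_1 → C_0 maps an edge to its endpoints' difference, ∂[p,q] = q − p. For instance
  ∂FG = G − F.
The resulting 8×24 matrix has rank 7, and its Smith normal form has invariant factors (1,1,1,1,1,1,1).

∂_2: C_2 → C_1 sends each 2-simplex [p,q,r] to [q,r] − [p,r] + [p,q]. For instance
  ∂ABE = BE − AE + AB,
  ∂BJL = JL − BL + BJ.
The 24×16 boundary matrix has rank 15 and Smith normal form diag(1,1,1,1,1,1,1,1,1,1,1,1,1,1,1).

Now H_k = ker ∂_k / im ∂_{k+1}, so:

  H_0: rank C_0 − rank ∂_1 = 8 − 7 = 1, and the invariant factors of ∂_1 are all 1, so H_0 ≅ Z.
  H_1: rank ker ∂_1 − rank ∂_2 = (24 − 7) − 15 = 2, and the invariant factors of ∂_2 are all 1, so H_1 ≅ Z^2.
  H_2: rank ker ∂_2 − rank ∂_3 = (16 − 15) − 0 = 1, and there is no ∂_3, so H_2 ≅ Z.

H_0 ≅ Z,  H_1 ≅ Z^2,  H_2 ≅ Z.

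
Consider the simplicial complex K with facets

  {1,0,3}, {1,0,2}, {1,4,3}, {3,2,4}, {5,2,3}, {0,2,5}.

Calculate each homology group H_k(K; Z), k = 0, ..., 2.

Fix the vertex order 0 < 1 < 2 < 3 < 4 < 5 and write every simplex with vertices in increasing order. Then dim K = 2 and the simplices of K are:

  0-simplices (6): [0], [1], [2], [3], [4], [5]
  1-simplices (12): [0,1], [0,2], [0,3], [0,5], [1,2], [1,3], [1,4], [2,3], [2,4], [2,5], [3,4], [3,5]
  2-simplices (6): [0,1,2], [0,1,3], [0,2,5], [1,3,4], [2,3,4], [2,3,5]

so the chain groups are C_0 ≅ Z^6, C_1 ≅ Z^12, C_2 ≅ Z^6.

∂_1: C_1 → C_0 sends each edge [p,q] (with p < q) to q − p. For instance
  ∂[2,4] = [4] − [2].
This gives a 6×12 integer matrix of rank 5; reducing to Smith normal form yields diagonal entries (1,1,1,1,1).

Boundary ∂_2: C_2 → C_1 sends each 2-simplex [p,q,r] to [q,r] − [p,r] + [p,q]. For instance
  ∂[1,3,4] = [3,4] − [1,4] + [1,3],
  ∂[2,3,5] = [3,5] − [2,5] + [2,3].
As a 12×6 matrix over Z this has rank 6, with invariant factors (1,1,1,1,1,1).

Computing H_k = (kernel of ∂_k) / (image of ∂_{k+1}):

  H_0: rank C_0 − rank ∂_1 = 6 − 5 = 1, and the invariant factors of ∂_1 are all 1, so H_0 = Z.
  H_1: rank ker ∂_1 − rank ∂_2 = (12 − 5) − 6 = 1, and the invariant factors of ∂_2 are all 1, so H_1 = Z.
  H_2: rank ker ∂_2 − rank ∂_3 = (6 − 6) − 0 = 0, and there is no ∂_3, so H_2 = 0.

As a check, the Euler characteristic is 6 − 12 + 6 = 0, which agrees with 1 − 1 + 0 = 0.

H_0 ≅ Z,  H_1 ≅ Z,  H_2 = 0.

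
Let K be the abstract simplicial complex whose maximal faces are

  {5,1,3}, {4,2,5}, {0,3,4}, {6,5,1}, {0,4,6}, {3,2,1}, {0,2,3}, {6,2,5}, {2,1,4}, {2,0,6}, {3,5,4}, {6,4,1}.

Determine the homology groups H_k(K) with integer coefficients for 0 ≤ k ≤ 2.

H_0 = Z,  H_1 = Z/2,  H_2 = 0.

Fix the vertex order 0 < 1 < 2 < 3 < 4 < 5 < 6 and write every simplex with vertices in increasing order. Then dim K = 2 and the simplices of K are:

  0-simplices (7): [0], [1], [2], [3], [4], [5], [6]
  1-simplices (18): [0,2], [0,3], [0,4], [0,6], [1,2], [1,3], [1,4], [1,5], [1,6], [2,3], [2,4], [2,5], [2,6], [3,4], [3,5], [4,5], [4,6], [5,6]
  2-simplices (12): [0,2,3], [0,2,6], [0,3,4], [0,4,6], [1,2,3], [1,2,4], [1,3,5], [1,4,6], [1,5,6], [2,4,5], [2,5,6], [3,4,5]

Hence C_0 ≅ Z^7, C_1 ≅ Z^18, C_2 ≅ Z^12.

∂_1: C_1 → C_0 maps an edge to its endpoints' difference, ∂[p,q] = q − p.
As a 7×18 matrix over Z this has rank 6, with invariant factors (1,1,1,1,1,1).

∂_2: C_2 → C_1 acts by ∂[p,q,r] = [q,r] − [p,r] + [p,q]. For instance
  ∂[3,4,5] = [4,5] − [3,5] + [3,4],
  ∂[2,4,5] = [4,5] − [2,5] + [2,4].
The 18×12 boundary matrix has rank 12 and Smith normal form diag(1,1,1,1,1,1,1,1,1,1,1,2).

Computing H_k = (kernel of ∂_k) / (image of ∂_{k+1}):

  H_0: rank C_0 − rank ∂_1 = 7 − 6 = 1, and the invariant factors of ∂_1 are all 1, so H_0 ≅ Z.
  H_1: rank ker ∂_1 − rank ∂_2 = (18 − 6) − 12 = 0, and ∂_2 has invariant factor 2 > 1, so H_1 ≅ Z/2.
  H_2: rank ker ∂_2 − rank ∂_3 = (12 − 12) − 0 = 0, and there is no ∂_3, so H_2 ≅ 0.

As a check, the Euler characteristic is 7 − 18 + 12 = 1, which agrees with 1 − 0 + 0 = 1.
(K is a triangulation of the real projective plane RP^2.)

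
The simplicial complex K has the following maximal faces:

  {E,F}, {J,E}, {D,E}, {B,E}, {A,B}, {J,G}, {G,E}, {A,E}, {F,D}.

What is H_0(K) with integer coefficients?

H_0 = Z.

Order the vertices as A < B < D < E < F < G < J. Listing each simplex with vertices in this order, K has dimension 1 with simplices:

  0-simplices (7): A, B, D, E, F, G, J
  1-simplices (9): AB, AE, BE, DE, DF, EF, EG, EJ, GJ

giving chain groups C_0 ≅ Z^7, C_1 ≅ Z^9.

∂_1: C_1 → C_0 sends each edge [p,q] (with p < q) to q − p.
This gives a 7×9 integer matrix of rank 6; reducing to Smith normal form yields diagonal entries (1,1,1,1,1,1).

Now H_k = ker ∂_k / im ∂_{k+1}, so:

  H_0: rank C_0 − rank ∂_1 = 7 − 6 = 1, and the invariant factors of ∂_1 are all 1, so H_0 ≅ Z.

(K is a triangulation of a wedge of 3 circles.)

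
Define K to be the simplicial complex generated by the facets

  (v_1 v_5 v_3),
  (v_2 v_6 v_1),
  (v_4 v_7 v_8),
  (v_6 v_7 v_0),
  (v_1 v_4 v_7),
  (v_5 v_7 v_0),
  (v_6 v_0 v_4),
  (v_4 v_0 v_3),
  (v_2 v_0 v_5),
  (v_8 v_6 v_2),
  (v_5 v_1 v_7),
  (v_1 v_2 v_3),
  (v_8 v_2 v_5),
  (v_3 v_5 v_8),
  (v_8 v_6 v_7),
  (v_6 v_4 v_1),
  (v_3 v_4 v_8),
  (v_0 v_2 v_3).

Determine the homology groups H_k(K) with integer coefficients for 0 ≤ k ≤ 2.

H_0 = Z,  H_1 = Z ⊕ Z_2,  H_2 = 0.

Order the vertices as v_0 < v_1 < v_2 < v_3 < v_4 < v_5 < v_6 < v_7 < v_8. Listing each simplex with vertices in this order, K has dimension 2 with simplices:

  0-simplices (9): [v_0], [v_1], [v_2], [v_3], [v_4], [v_5], [v_6], [v_7], [v_8]
  1-simplices (27): (27 of them)
  2-simplices (18): (18 of them)

Hence C_0 ≅ Z^9, C_1 ≅ Z^27, C_2 ≅ Z^18.

The boundary map ∂_1: C_1 → C_0 sends each edge [p,q] (with p < q) to q − p. For instance
  ∂[v_2,v_5] = [v_5] − [v_2].
The resulting 9×27 matrix has rank 8, and its Smith normal form has invariant factors (1,1,1,1,1,1,1,1).

∂_2: C_2 → C_1 acts by ∂[p,q,r] = [q,r] − [p,r] + [p,q]. For instance
  ∂[v_0,v_2,v_5] = [v_2,v_5] − [v_0,v_5] + [v_0,v_2],
  ∂[v_1,v_2,v_6] = [v_2,v_6] − [v_1,v_6] + [v_1,v_2].
The 27×18 boundary matrix has rank 18 and Smith normal form diag(1,1,1,1,1,1,1,1,1,1,1,1,1,1,1,1,1,2).

From H_k ≅ ker(∂_k) / im(∂_{k+1}) we obtain:

  H_0: rank C_0 − rank ∂_1 = 9 − 8 = 1, and the invariant factors of ∂_1 are all 1, so H_0 ≅ Z.
  H_1: rank ker ∂_1 − rank ∂_2 = (27 − 8) − 18 = 1, and ∂_2 has invariant factor 2 > 1, so H_1 ≅ Z ⊕ Z_2.
  H_2: rank ker ∂_2 − rank ∂_3 = (18 − 18) − 0 = 0, and there is no ∂_3, so H_2 ≅ 0.

As a check, the Euler characteristic is 9 − 27 + 18 = 0, which agrees with 1 − 1 + 0 = 0.
(K is a triangulation of the Klein bottle.)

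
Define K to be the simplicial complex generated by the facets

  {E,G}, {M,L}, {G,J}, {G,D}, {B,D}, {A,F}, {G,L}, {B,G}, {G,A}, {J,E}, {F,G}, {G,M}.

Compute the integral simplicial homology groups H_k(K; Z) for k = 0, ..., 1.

H_0 ≅ Z,  H_1 ≅ Z^4.

K has 9 vertices, 12 edges.
rank ∂_0 = 0, rank ∂_1 = 8 ⇒ b_0 = 9 − 0 − 8 = 1; all invariant factors of ∂_1 are 1 so no torsion. So H_0 = Z.
rank ∂_1 = 8, rank ∂_2 = 0 ⇒ b_1 = 12 − 8 − 0 = 4. So H_1 = Z^4.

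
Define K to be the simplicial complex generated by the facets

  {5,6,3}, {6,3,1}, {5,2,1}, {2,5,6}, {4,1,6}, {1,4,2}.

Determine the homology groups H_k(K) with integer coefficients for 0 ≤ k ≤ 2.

H_0 = Z,  H_1 = Z,  H_2 = 0.

We work with the vertex ordering 1 < 2 < 3 < 4 < 5 < 6. The simplices of K, each written with vertices in increasing order, are:

  0-simplices (6): [1], [2], [3], [4], [5], [6]
  1-simplices (12): [1,2], [1,3], [1,4], [1,5], [1,6], [2,4], [2,5], [2,6], [3,5], [3,6], [4,6], [5,6]
  2-simplices (6): [1,2,4], [1,2,5], [1,3,6], [1,4,6], [2,5,6], [3,5,6]

giving chain groups C_0 ≅ Z^6, C_1 ≅ Z^12, C_2 ≅ Z^6.

Boundary ∂_1: C_1 → C_0 is given by ∂[p,q] = [q] − [p]. For instance
  ∂[1,4] = [4] − [1].
The 6×12 boundary matrix has rank 5 and Smith normal form diag(1,1,1,1,1).

Boundary ∂_2: C_2 → C_1 maps a triangle to the signed sum of its edges. For instance
  ∂[1,3,6] = [3,6] − [1,6] + [1,3],
  ∂[3,5,6] = [5,6] − [3,6] + [3,5].
The resulting 12×6 matrix has rank 6, and its Smith normal form has invariant factors (1,1,1,1,1,1).

From H_k ≅ ker(∂_k) / im(∂_{k+1}) we obtain:

  H_0: rank C_0 − rank ∂_1 = 6 − 5 = 1, and the invariant factors of ∂_1 are all 1, so H_0 ≅ Z.
  H_1: rank ker ∂_1 − rank ∂_2 = (12 − 5) − 6 = 1, and the invariant factors of ∂_2 are all 1, so H_1 ≅ Z.
  H_2: rank ker ∂_2 − rank ∂_3 = (6 − 6) − 0 = 0, and there is no ∂_3, so H_2 ≅ 0.

(K is a triangulation of the cylinder S^1 x I.)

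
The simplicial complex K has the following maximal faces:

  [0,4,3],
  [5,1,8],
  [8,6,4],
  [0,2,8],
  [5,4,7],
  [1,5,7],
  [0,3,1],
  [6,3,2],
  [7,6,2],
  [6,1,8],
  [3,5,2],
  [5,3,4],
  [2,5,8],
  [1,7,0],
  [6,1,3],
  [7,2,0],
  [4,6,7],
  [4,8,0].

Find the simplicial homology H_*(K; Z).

Order the vertices as 0 < 1 < 2 < 3 < 4 < 5 < 6 < 7 < 8. Listing each simplex with vertices in this order, K has dimension 2 with simplices:

  0-simplices (9): [0], [1], [2], [3], [4], [5], [6], [7], [8]
  1-simplices (27): (27 of them)
  2-simplices (18): [0,1,3], [0,1,7], [0,2,7], [0,2,8], [0,3,4], [0,4,8], [1,3,6], [1,5,7], [1,5,8], [1,6,8], [2,3,5], [2,3,6], [2,5,8], [2,6,7], [3,4,5], [4,5,7], [4,6,7], [4,6,8]

giving chain groups C_0 ≅ Z^9, C_1 ≅ Z^27, C_2 ≅ Z^18.

The boundary map ∂_1: C_1 → C_0 maps an edge to its endpoints' difference, ∂[p,q] = q − p.
The 9×27 boundary matrix has rank 8 and Smith normal form diag(1,1,1,1,1,1,1,1).

The boundary map ∂_2: C_2 → C_1 maps a triangle to the signed sum of its edges. For instance
  ∂[4,6,7] = [6,7] − [4,7] + [4,6],
  ∂[1,5,8] = [5,8] − [1,8] + [1,5].
The 27×18 boundary matrix has rank 17 and Smith normal form diag(1,1,1,1,1,1,1,1,1,1,1,1,1,1,1,1,1).

Now H_k = ker ∂_k / im ∂_{k+1}, so:

  H_0: rank C_0 − rank ∂_1 = 9 − 8 = 1, and the invariant factors of ∂_1 are all 1, so H_0 = Z.
  H_1: rank ker ∂_1 − rank ∂_2 = (27 − 8) − 17 = 2, and the invariant factors of ∂_2 are all 1, so H_1 = Z^2.
  H_2: rank ker ∂_2 − rank ∂_3 = (18 − 17) − 0 = 1, and there is no ∂_3, so H_2 = Z.

H_0 = Z,  H_1 = Z^2,  H_2 = Z.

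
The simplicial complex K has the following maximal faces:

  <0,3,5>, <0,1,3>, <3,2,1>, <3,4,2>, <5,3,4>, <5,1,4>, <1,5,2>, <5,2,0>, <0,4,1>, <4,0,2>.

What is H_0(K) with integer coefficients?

H_0 = Z.

Order the vertices as 0 < 1 < 2 < 3 < 4 < 5. Listing each simplex with vertices in this order, K has dimension 2 with simplices:

  0-simplices (6): [0], [1], [2], [3], [4], [5]
  1-simplices (15): [0,1], [0,2], [0,3], [0,4], [0,5], [1,2], [1,3], [1,4], [1,5], [2,3], [2,4], [2,5], [3,4], [3,5], [4,5]
  2-simplices (10): [0,1,3], [0,1,4], [0,2,4], [0,2,5], [0,3,5], [1,2,3], [1,2,5], [1,4,5], [2,3,4], [3,4,5]

giving chain groups C_0 ≅ Z^6, C_1 ≅ Z^15, C_2 ≅ Z^10.

The boundary map ∂_1: C_1 → C_0 maps an edge to its endpoints' difference, ∂[p,q] = q − p. For instance
  ∂[2,3] = [3] − [2].
The 6×15 boundary matrix has rank 5 and Smith normal form diag(1,1,1,1,1).

The boundary map ∂_2: C_2 → C_1 acts by ∂[p,q,r] = [q,r] − [p,r] + [p,q]. For instance
  ∂[0,1,4] = [1,4] − [0,4] + [0,1],
  ∂[3,4,5] = [4,5] − [3,5] + [3,4].
The 15×10 boundary matrix has rank 10 and Smith normal form diag(1,1,1,1,1,1,1,1,1,2).

Computing H_k = (kernel of ∂_k) / (image of ∂_{k+1}):

  H_0: rank C_0 − rank ∂_1 = 6 − 5 = 1, and the invariant factors of ∂_1 are all 1, so H_0 = Z.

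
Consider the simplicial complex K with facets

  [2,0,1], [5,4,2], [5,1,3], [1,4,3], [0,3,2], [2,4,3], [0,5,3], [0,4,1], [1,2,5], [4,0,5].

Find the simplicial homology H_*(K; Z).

Take the total order 0 < 1 < 2 < 3 < 4 < 5 on the vertex set. Then K (dimension 2) consists of the simplices:

  0-simplices (6): [0], [1], [2], [3], [4], [5]
  1-simplices (15): [0,1], [0,2], [0,3], [0,4], [0,5], [1,2], [1,3], [1,4], [1,5], [2,3], [2,4], [2,5], [3,4], [3,5], [4,5]
  2-simplices (10): [0,1,2], [0,1,4], [0,2,3], [0,3,5], [0,4,5], [1,2,5], [1,3,4], [1,3,5], [2,3,4], [2,4,5]

giving chain groups C_0 ≅ Z^6, C_1 ≅ Z^15, C_2 ≅ Z^10.

Boundary ∂_1: C_1 → C_0 sends each edge [p,q] (with p < q) to q − p.
The 6×15 boundary matrix has rank 5 and Smith normal form diag(1,1,1,1,1).

The boundary map ∂_2: C_2 → C_1 maps a triangle to the signed sum of its edges. For instance
  ∂[0,2,3] = [2,3] − [0,3] + [0,2],
  ∂[0,1,2] = [1,2] − [0,2] + [0,1].
The resulting 15×10 matrix has rank 10, and its Smith normal form has invariant factors (1,1,1,1,1,1,1,1,1,2).

Now H_k = ker ∂_k / im ∂_{k+1}, so:

  H_0: rank C_0 − rank ∂_1 = 6 − 5 = 1, and the invariant factors of ∂_1 are all 1, so H_0 ≅ Z.
  H_1: rank ker ∂_1 − rank ∂_2 = (15 − 5) − 10 = 0, and ∂_2 has invariant factor 2 > 1, so H_1 ≅ Z/2Z.
  H_2: rank ker ∂_2 − rank ∂_3 = (10 − 10) − 0 = 0, and there is no ∂_3, so H_2 ≅ 0.

H_0 ≅ Z,  H_1 ≅ Z/2Z,  H_2 = 0.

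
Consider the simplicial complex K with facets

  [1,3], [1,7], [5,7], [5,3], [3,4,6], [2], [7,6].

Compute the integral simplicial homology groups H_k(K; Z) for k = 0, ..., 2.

Order the vertices as 1 < 2 < 3 < 4 < 5 < 6 < 7. Listing each simplex with vertices in this order, K has dimension 2 with simplices:

  0-simplices (7): [1], [2], [3], [4], [5], [6], [7]
  1-simplices (8): [1,3], [1,7], [3,4], [3,5], [3,6], [4,6], [5,7], [6,7]
  2-simplices (1): [3,4,6]

giving chain groups C_0 ≅ Z^7, C_1 ≅ Z^8, C_2 ≅ Z^1.

∂_1: C_1 → C_0 sends each edge [p,q] (with p < q) to q − p. For instance
  ∂[6,7] = [7] − [6].
The 7×8 boundary matrix has rank 5 and Smith normal form diag(1,1,1,1,1).

The boundary map ∂_2: C_2 → C_1 acts by ∂[p,q,r] = [q,r] − [p,r] + [p,q]. For instance
  ∂[3,4,6] = [4,6] − [3,6] + [3,4].
The resulting 8×1 matrix has rank 1, and its Smith normal form has invariant factors (1).

Reading off H_k = ker ∂_k / im ∂_{k+1}:

  H_0: rank C_0 − rank ∂_1 = 7 − 5 = 2, and the invariant factors of ∂_1 are all 1, so H_0 = Z^2.
  H_1: rank ker ∂_1 − rank ∂_2 = (8 − 5) − 1 = 2, and the invariant factors of ∂_2 are all 1, so H_1 = Z^2.
  H_2: rank ker ∂_2 − rank ∂_3 = (1 − 1) − 0 = 0, and there is no ∂_3, so H_2 = 0.

As a check, the Euler characteristic is 7 − 8 + 1 = 0, which agrees with 2 − 2 + 0 = 0.

H_0 ≅ Z^2,  H_1 ≅ Z^2,  H_2 = 0.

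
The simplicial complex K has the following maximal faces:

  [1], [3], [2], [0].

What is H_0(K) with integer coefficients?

Order the vertices as 0 < 1 < 2 < 3. Listing each simplex with vertices in this order, K has dimension 0 with simplices:

  0-simplices (4): [0], [1], [2], [3]

so the chain groups are C_0 ≅ Z^4.

Computing H_k = (kernel of ∂_k) / (image of ∂_{k+1}):

  H_0: rank C_0 − rank ∂_1 = 4 − 0 = 4, and there is no ∂_1, so H_0 ≅ Z^4.

(K is a triangulation of a set of 4 points.)

H_0 ≅ Z^4.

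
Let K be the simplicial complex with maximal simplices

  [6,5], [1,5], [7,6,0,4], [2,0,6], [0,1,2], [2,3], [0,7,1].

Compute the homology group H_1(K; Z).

K has 8 vertices, 14 edges, 7 triangles, 1 3-simplex.
rank ∂_1 = 7, rank ∂_2 = 6 ⇒ b_1 = 14 − 7 − 6 = 1; all invariant factors of ∂_2 are 1 so no torsion. So H_1 = Z.

H_1 = Z.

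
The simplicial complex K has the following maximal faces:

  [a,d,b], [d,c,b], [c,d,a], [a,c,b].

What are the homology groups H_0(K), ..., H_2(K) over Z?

H_0 = Z,  H_1 = 0,  H_2 = Z.

We work with the vertex ordering a < b < c < d. The simplices of K, each written with vertices in increasing order, are:

  0-simplices (4): a, b, c, d
  1-simplices (6): ab, ac, ad, bc, bd, cd
  2-simplices (4): abc, abd, acd, bcd

Hence C_0 ≅ Z^4, C_1 ≅ Z^6, C_2 ≅ Z^4.

∂_1: C_1 → C_0 is given by ∂[p,q] = [q] − [p].
This gives a 4×6 integer matrix of rank 3; reducing to Smith normal form yields diagonal entries (1,1,1).

Boundary ∂_2: C_2 → C_1 maps a triangle to the signed sum of its edges. For instance
  ∂abd = bd − ad + ab,
  ∂bcd = cd − bd + bc.
This gives a 6×4 integer matrix of rank 3; reducing to Smith normal form yields diagonal entries (1,1,1).

Now H_k = ker ∂_k / im ∂_{k+1}, so:

  H_0: rank C_0 − rank ∂_1 = 4 − 3 = 1, and the invariant factors of ∂_1 are all 1, so H_0 ≅ Z.
  H_1: rank ker ∂_1 − rank ∂_2 = (6 − 3) − 3 = 0, and the invariant factors of ∂_2 are all 1, so H_1 ≅ 0.
  H_2: rank ker ∂_2 − rank ∂_3 = (4 − 3) − 0 = 1, and there is no ∂_3, so H_2 ≅ Z.

As a check, the Euler characteristic is 4 − 6 + 4 = 2, which agrees with 1 − 0 + 1 = 2.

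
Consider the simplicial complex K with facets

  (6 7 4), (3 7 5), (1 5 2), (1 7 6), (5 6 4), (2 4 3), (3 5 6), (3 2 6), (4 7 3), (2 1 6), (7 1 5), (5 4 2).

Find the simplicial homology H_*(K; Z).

Take the total order 1 < 2 < 3 < 4 < 5 < 6 < 7 on the vertex set. Then K (dimension 2) consists of the simplices:

  0-simplices (7): [1], [2], [3], [4], [5], [6], [7]
  1-simplices (18): [1,2], [1,5], [1,6], [1,7], [2,3], [2,4], [2,5], [2,6], [3,4], [3,5], [3,6], [3,7], [4,5], [4,6], [4,7], [5,6], [5,7], [6,7]
  2-simplices (12): [1,2,5], [1,2,6], [1,5,7], [1,6,7], [2,3,4], [2,3,6], [2,4,5], [3,4,7], [3,5,6], [3,5,7], [4,5,6], [4,6,7]

so the chain groups are C_0 ≅ Z^7, C_1 ≅ Z^18, C_2 ≅ Z^12.

Boundary ∂_1: C_1 → C_0 sends each edge [p,q] (with p < q) to q − p.
This gives a 7×18 integer matrix of rank 6; reducing to Smith normal form yields diagonal entries (1,1,1,1,1,1).

The boundary map ∂_2: C_2 → C_1 sends each 2-simplex [p,q,r] to [q,r] − [p,r] + [p,q]. For instance
  ∂[3,5,7] = [5,7] − [3,7] + [3,5],
  ∂[2,3,6] = [3,6] − [2,6] + [2,3].
The resulting 18×12 matrix has rank 12, and its Smith normal form has invariant factors (1,1,1,1,1,1,1,1,1,1,1,2).

Now H_k = ker ∂_k / im ∂_{k+1}, so:

  H_0: rank C_0 − rank ∂_1 = 7 − 6 = 1, and the invariant factors of ∂_1 are all 1, so H_0 ≅ Z.
  H_1: rank ker ∂_1 − rank ∂_2 = (18 − 6) − 12 = 0, and ∂_2 has invariant factor 2 > 1, so H_1 ≅ Z/2.
  H_2: rank ker ∂_2 − rank ∂_3 = (12 − 12) − 0 = 0, and there is no ∂_3, so H_2 ≅ 0.

H_0 = Z,  H_1 = Z/2,  H_2 = 0.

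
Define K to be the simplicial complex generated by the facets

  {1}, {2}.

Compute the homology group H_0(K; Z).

H_0 ≅ Z^2.

Fix the vertex order 1 < 2 and write every simplex with vertices in increasing order. Then dim K = 0 and the simplices of K are:

  0-simplices (2): [1], [2]

so the chain groups are C_0 ≅ Z^2.

Computing H_k = (kernel of ∂_k) / (image of ∂_{k+1}):

  H_0: rank C_0 − rank ∂_1 = 2 − 0 = 2, and there is no ∂_1, so H_0 ≅ Z^2.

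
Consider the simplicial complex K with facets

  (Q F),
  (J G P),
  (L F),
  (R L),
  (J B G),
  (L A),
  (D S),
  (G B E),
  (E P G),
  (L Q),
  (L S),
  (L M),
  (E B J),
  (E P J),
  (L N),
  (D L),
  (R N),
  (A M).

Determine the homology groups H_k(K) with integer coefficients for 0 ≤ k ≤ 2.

We work with the vertex ordering A < B < D < E < F < G < J < L < M < N < P < Q < R < S. The simplices of K, each written with vertices in increasing order, are:

  0-simplices (14): A, B, D, E, F, G, J, L, M, N, P, Q, R, S
  1-simplices (21): AL, AM, BE, BG, BJ, DL, DS, EG, EJ, EP, FL, FQ, GJ, GP, JP, LM, LN, LQ, LR, LS, NR
  2-simplices (6): BEG, BEJ, BGJ, EGP, EJP, GJP

Hence C_0 ≅ Z^14, C_1 ≅ Z^21, C_2 ≅ Z^6.

The boundary map ∂_1: C_1 → C_0 maps an edge to its endpoints' difference, ∂[p,q] = q − p.
This gives a 14×21 integer matrix of rank 12; reducing to Smith normal form yields diagonal entries (1,1,1,1,1,1,1,1,1,1,1,1).

The boundary map ∂_2: C_2 → C_1 maps a triangle to the signed sum of its edges. For instance
  ∂BEG = EG − BG + BE,
  ∂EGP = GP − EP + EG.
The resulting 21×6 matrix has rank 5, and its Smith normal form has invariant factors (1,1,1,1,1).

Reading off H_k = ker ∂_k / im ∂_{k+1}:

  H_0: rank C_0 − rank ∂_1 = 14 − 12 = 2, and the invariant factors of ∂_1 are all 1, so H_0 ≅ Z^2.
  H_1: rank ker ∂_1 − rank ∂_2 = (21 − 12) − 5 = 4, and the invariant factors of ∂_2 are all 1, so H_1 ≅ Z^4.
  H_2: rank ker ∂_2 − rank ∂_3 = (6 − 5) − 0 = 1, and there is no ∂_3, so H_2 ≅ Z.

As a check, the Euler characteristic is 14 − 21 + 6 = -1, which agrees with 2 − 4 + 1 = -1.

H_0 = Z^2,  H_1 = Z^4,  H_2 = Z.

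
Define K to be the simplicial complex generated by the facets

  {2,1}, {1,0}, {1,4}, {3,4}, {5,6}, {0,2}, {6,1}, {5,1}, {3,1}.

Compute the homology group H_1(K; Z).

Fix the vertex order 0 < 1 < 2 < 3 < 4 < 5 < 6 and write every simplex with vertices in increasing order. Then dim K = 1 and the simplices of K are:

  0-simplices (7): [0], [1], [2], [3], [4], [5], [6]
  1-simplices (9): [0,1], [0,2], [1,2], [1,3], [1,4], [1,5], [1,6], [3,4], [5,6]

giving chain groups C_0 ≅ Z^7, C_1 ≅ Z^9.

Boundary ∂_1: C_1 → C_0 maps an edge to its endpoints' difference, ∂[p,q] = q − p.
As a 7×9 matrix over Z this has rank 6, with invariant factors (1,1,1,1,1,1).

Now H_k = ker ∂_k / im ∂_{k+1}, so:

  H_1: rank ker ∂_1 − rank ∂_2 = (9 − 6) − 0 = 3, and there is no ∂_2, so H_1 = Z^3.

(K is a triangulation of a wedge of 3 circles.)

H_1 = Z^3.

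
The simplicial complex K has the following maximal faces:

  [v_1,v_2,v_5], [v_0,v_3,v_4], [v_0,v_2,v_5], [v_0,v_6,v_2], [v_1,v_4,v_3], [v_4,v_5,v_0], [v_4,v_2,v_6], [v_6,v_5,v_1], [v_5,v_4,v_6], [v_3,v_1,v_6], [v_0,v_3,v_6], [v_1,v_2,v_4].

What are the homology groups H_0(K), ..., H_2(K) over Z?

H_0 = Z,  H_1 = Z/2Z,  H_2 = 0.

K has 7 vertices, 18 edges, 12 triangles.
rank ∂_0 = 0, rank ∂_1 = 6 ⇒ b_0 = 7 − 0 − 6 = 1; all invariant factors of ∂_1 are 1 so no torsion. So H_0 = Z.
rank ∂_1 = 6, rank ∂_2 = 12 ⇒ b_1 = 18 − 6 − 12 = 0; ∂_2 has invariant factor(s) [2] giving torsion. So H_1 = Z/2Z.
rank ∂_2 = 12, rank ∂_3 = 0 ⇒ b_2 = 12 − 12 − 0 = 0. So H_2 = 0.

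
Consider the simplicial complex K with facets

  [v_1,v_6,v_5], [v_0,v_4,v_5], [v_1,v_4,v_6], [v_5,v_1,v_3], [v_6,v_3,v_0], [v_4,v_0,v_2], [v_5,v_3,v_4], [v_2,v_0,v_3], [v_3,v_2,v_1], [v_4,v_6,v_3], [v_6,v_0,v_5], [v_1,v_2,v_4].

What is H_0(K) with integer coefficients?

We work with the vertex ordering v_0 < v_1 < v_2 < v_3 < v_4 < v_5 < v_6. The simplices of K, each written with vertices in increasing order, are:

  0-simplices (7): [v_0], [v_1], [v_2], [v_3], [v_4], [v_5], [v_6]
  1-simplices (18): (18 of them)
  2-simplices (12): (12 of them)

Hence C_0 ≅ Z^7, C_1 ≅ Z^18, C_2 ≅ Z^12.

The boundary map ∂_1: C_1 → C_0 maps an edge to its endpoints' difference, ∂[p,q] = q − p. For instance
  ∂[v_0,v_5] = [v_5] − [v_0].
This gives a 7×18 integer matrix of rank 6; reducing to Smith normal form yields diagonal entries (1,1,1,1,1,1).

Boundary ∂_2: C_2 → C_1 maps a triangle to the signed sum of its edges. For instance
  ∂[v_0,v_2,v_4] = [v_2,v_4] − [v_0,v_4] + [v_0,v_2],
  ∂[v_1,v_4,v_6] = [v_4,v_6] − [v_1,v_6] + [v_1,v_4].
This gives a 18×12 integer matrix of rank 12; reducing to Smith normal form yields diagonal entries (1,1,1,1,1,1,1,1,1,1,1,2).

From H_k ≅ ker(∂_k) / im(∂_{k+1}) we obtain:

  H_0: rank C_0 − rank ∂_1 = 7 − 6 = 1, and the invariant factors of ∂_1 are all 1, so H_0 ≅ Z.

(K is a triangulation of the real projective plane RP^2.)

H_0 = Z.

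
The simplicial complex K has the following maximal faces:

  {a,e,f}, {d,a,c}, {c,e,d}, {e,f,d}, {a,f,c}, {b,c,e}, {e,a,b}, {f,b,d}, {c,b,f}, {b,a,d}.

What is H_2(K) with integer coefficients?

H_2 ≅ 0.

Fix the vertex order a < b < c < d < e < f and write every simplex with vertices in increasing order. Then dim K = 2 and the simplices of K are:

  0-simplices (6): a, b, c, d, e, f
  1-simplices (15): ab, ac, ad, ae, af, bc, bd, be, bf, cd, ce, cf, de, df, ef
  2-simplices (10): abd, abe, acd, acf, aef, bce, bcf, bdf, cde, def

giving chain groups C_0 ≅ Z^6, C_1 ≅ Z^15, C_2 ≅ Z^10.

The boundary map ∂_1: C_1 → C_0 maps an edge to its endpoints' difference, ∂[p,q] = q − p.
This gives a 6×15 integer matrix of rank 5; reducing to Smith normal form yields diagonal entries (1,1,1,1,1).

The boundary map ∂_2: C_2 → C_1 maps a triangle to the signed sum of its edges. For instance
  ∂acf = cf − af + ac,
  ∂acd = cd − ad + ac.
The resulting 15×10 matrix has rank 10, and its Smith normal form has invariant factors (1,1,1,1,1,1,1,1,1,2).

Now H_k = ker ∂_k / im ∂_{k+1}, so:

  H_2: rank ker ∂_2 − rank ∂_3 = (10 − 10) − 0 = 0, and there is no ∂_3, so H_2 ≅ 0.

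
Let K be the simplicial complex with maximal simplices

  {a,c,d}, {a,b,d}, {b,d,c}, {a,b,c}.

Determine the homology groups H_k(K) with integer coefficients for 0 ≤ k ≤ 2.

H_0 ≅ Z,  H_1 = 0,  H_2 ≅ Z.

We work with the vertex ordering a < b < c < d. The simplices of K, each written with vertices in increasing order, are:

  0-simplices (4): a, b, c, d
  1-simplices (6): ab, ac, ad, bc, bd, cd
  2-simplices (4): abc, abd, acd, bcd

so the chain groups are C_0 ≅ Z^4, C_1 ≅ Z^6, C_2 ≅ Z^4.

Boundary ∂_1: C_1 → C_0 maps an edge to its endpoints' difference, ∂[p,q] = q − p.
The 4×6 boundary matrix has rank 3 and Smith normal form diag(1,1,1).

Boundary ∂_2: C_2 → C_1 maps a triangle to the signed sum of its edges. For instance
  ∂bcd = cd − bd + bc,
  ∂abd = bd − ad + ab.
The resulting 6×4 matrix has rank 3, and its Smith normal form has invariant factors (1,1,1).

Computing H_k = (kernel of ∂_k) / (image of ∂_{k+1}):

  H_0: rank C_0 − rank ∂_1 = 4 − 3 = 1, and the invariant factors of ∂_1 are all 1, so H_0 = Z.
  H_1: rank ker ∂_1 − rank ∂_2 = (6 − 3) − 3 = 0, and the invariant factors of ∂_2 are all 1, so H_1 = 0.
  H_2: rank ker ∂_2 − rank ∂_3 = (4 − 3) − 0 = 1, and there is no ∂_3, so H_2 = Z.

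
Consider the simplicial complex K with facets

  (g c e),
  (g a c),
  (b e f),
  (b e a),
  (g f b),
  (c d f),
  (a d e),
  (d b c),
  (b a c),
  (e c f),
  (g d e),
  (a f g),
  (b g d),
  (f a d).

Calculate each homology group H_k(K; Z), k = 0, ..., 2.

H_0 = Z,  H_1 = Z^2,  H_2 = Z.

Fix the vertex order a < b < c < d < e < f < g and write every simplex with vertices in increasing order. Then dim K = 2 and the simplices of K are:

  0-simplices (7): a, b, c, d, e, f, g
  1-simplices (21): ab, ac, ad, ae, af, ag, bc, bd, be, bf, bg, cd, ce, cf, cg, de, df, dg, ef, eg, fg
  2-simplices (14): abc, abe, acg, ade, adf, afg, bcd, bdg, bef, bfg, cdf, cef, ceg, deg

Hence C_0 ≅ Z^7, C_1 ≅ Z^21, C_2 ≅ Z^14.

∂_1: C_1 → C_0 is given by ∂[p,q] = [q] − [p]. For instance
  ∂ce = e − c.
This gives a 7×21 integer matrix of rank 6; reducing to Smith normal form yields diagonal entries (1,1,1,1,1,1).

∂_2: C_2 → C_1 maps a triangle to the signed sum of its edges. For instance
  ∂adf = df − af + ad,
  ∂ade = de − ae + ad.
As a 21×14 matrix over Z this has rank 13, with invariant factors (1,1,1,1,1,1,1,1,1,1,1,1,1).

Reading off H_k = ker ∂_k / im ∂_{k+1}:

  H_0: rank C_0 − rank ∂_1 = 7 − 6 = 1, and the invariant factors of ∂_1 are all 1, so H_0 = Z.
  H_1: rank ker ∂_1 − rank ∂_2 = (21 − 6) − 13 = 2, and the invariant factors of ∂_2 are all 1, so H_1 = Z^2.
  H_2: rank ker ∂_2 − rank ∂_3 = (14 − 13) − 0 = 1, and there is no ∂_3, so H_2 = Z.

(K is a triangulation of the torus T^2.)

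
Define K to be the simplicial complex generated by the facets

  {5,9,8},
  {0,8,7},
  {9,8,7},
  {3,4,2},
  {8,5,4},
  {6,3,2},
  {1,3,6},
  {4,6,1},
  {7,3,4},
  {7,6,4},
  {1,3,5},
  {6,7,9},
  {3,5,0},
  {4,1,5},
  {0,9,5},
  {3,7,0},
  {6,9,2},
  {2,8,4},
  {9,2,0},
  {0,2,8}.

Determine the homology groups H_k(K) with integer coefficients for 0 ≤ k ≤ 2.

K has 10 vertices, 30 edges, 20 triangles.
rank ∂_0 = 0, rank ∂_1 = 9 ⇒ b_0 = 10 − 0 − 9 = 1; all invariant factors of ∂_1 are 1 so no torsion. So H_0 ≅ Z.
rank ∂_1 = 9, rank ∂_2 = 20 ⇒ b_1 = 30 − 9 − 20 = 1; ∂_2 has invariant factor(s) [2] giving torsion. So H_1 ≅ Z ⊕ Z/2.
rank ∂_2 = 20, rank ∂_3 = 0 ⇒ b_2 = 20 − 20 − 0 = 0. So H_2 ≅ 0.

H_0 ≅ Z,  H_1 ≅ Z ⊕ Z/2,  H_2 = 0.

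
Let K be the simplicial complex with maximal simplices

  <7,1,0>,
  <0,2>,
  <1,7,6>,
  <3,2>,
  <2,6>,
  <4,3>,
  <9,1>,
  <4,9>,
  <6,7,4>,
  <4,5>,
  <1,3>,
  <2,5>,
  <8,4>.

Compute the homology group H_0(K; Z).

H_0 ≅ Z.

Fix the vertex order 0 < 1 < 2 < 3 < 4 < 5 < 6 < 7 < 8 < 9 and write every simplex with vertices in increasing order. Then dim K = 2 and the simplices of K are:

  0-simplices (10): [0], [1], [2], [3], [4], [5], [6], [7], [8], [9]
  1-simplices (17): [0,1], [0,2], [0,7], [1,3], [1,6], [1,7], [1,9], [2,3], [2,5], [2,6], [3,4], [4,5], [4,6], [4,7], [4,8], [4,9], [6,7]
  2-simplices (3): [0,1,7], [1,6,7], [4,6,7]

Hence C_0 ≅ Z^10, C_1 ≅ Z^17, C_2 ≅ Z^3.

The boundary map ∂_1: C_1 → C_0 maps an edge to its endpoints' difference, ∂[p,q] = q − p. For instance
  ∂[4,5] = [5] − [4].
As a 10×17 matrix over Z this has rank 9, with invariant factors (1,1,1,1,1,1,1,1,1).

The boundary map ∂_2: C_2 → C_1 maps a triangle to the signed sum of its edges. For instance
  ∂[1,6,7] = [6,7] − [1,7] + [1,6],
  ∂[4,6,7] = [6,7] − [4,7] + [4,6].
The 17×3 boundary matrix has rank 3 and Smith normal form diag(1,1,1).

Reading off H_k = ker ∂_k / im ∂_{k+1}:

  H_0: rank C_0 − rank ∂_1 = 10 − 9 = 1, and the invariant factors of ∂_1 are all 1, so H_0 ≅ Z.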